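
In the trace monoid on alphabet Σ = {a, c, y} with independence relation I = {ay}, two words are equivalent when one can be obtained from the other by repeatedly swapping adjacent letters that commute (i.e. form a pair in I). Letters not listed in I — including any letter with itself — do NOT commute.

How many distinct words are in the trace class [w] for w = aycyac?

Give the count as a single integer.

0(a) covers ∅
1(y) covers ∅
2(c) covers 0:a, 1:y
3(y) covers 2:c
4(a) covers 2:c
5(c) covers 3:y, 4:a
floor of heap: 0:a, 1:y
completions by unplaced set U, small U first (add the entries for U minus each lowest piece of U):
  |U|=1: {5}:1
  |U|=2: {3,5}:1  {4,5}:1
  |U|=3: {3,4,5}:2
  |U|=4: {2,3,4,5}:2
  start at 0(a): 2
  start at 1(y): 2
sum over floor = 4

4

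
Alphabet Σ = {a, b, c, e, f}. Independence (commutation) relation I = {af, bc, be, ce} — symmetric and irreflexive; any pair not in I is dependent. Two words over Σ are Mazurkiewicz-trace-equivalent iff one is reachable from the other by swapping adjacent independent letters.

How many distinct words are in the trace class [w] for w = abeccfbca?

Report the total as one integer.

24

#0=a has no predecessor
#1=b depends on [0:a]
#2=e depends on [0:a]
#3=c depends on [0:a]
#4=c depends on [3:c]
#5=f depends on [1:b, 2:e, 4:c]
#6=b depends on [5:f]
#7=c depends on [5:f]
#8=a depends on [6:b, 7:c]
sources: [0:a]
N(rest) = Σ N(rest − s) over sources s of rest; N(one piece) = 1:
  size 1 → [8]=1
  size 2 → [6,8]=1  [7,8]=1
  size 3 → [6,7,8]=2
  size 4 → [5,6,7,8]=2
  size 5 → [1,5,6,7,8]=2  [2,5,6,7,8]=2  [4,5,6,7,8]=2
  size 6 → [1,2,5,6,7,8]=4  [1,4,5,6,7,8]=4  [2,4,5,6,7,8]=4  [3,4,5,6,7,8]=2
  size 7 → [1,2,4,5,6,7,8]=12  [1,3,4,5,6,7,8]=6  [2,3,4,5,6,7,8]=6
  first=0(a) contributes 24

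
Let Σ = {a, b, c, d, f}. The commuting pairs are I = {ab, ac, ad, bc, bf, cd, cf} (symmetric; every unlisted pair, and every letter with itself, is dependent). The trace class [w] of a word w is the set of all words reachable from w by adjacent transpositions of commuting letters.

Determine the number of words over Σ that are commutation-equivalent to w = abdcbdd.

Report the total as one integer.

piece 0:a — minimal
piece 1:b — minimal
piece 2:d rests on {1:b}
piece 3:c — minimal
piece 4:b rests on {2:d}
piece 5:d rests on {4:b}
piece 6:d rests on {5:d}
minimal pieces: {0:a, 1:b, 3:c}
ways to finish when only these pieces remain (= sum over removing one remaining piece with nothing left below it):
  1 left: {0}→1  {3}→1  {6}→1
  2 left: {0,3}→2  {0,6}→2  {3,6}→2  {5,6}→1
  3 left: {0,3,6}→6  {0,5,6}→3  {3,5,6}→3  {4,5,6}→1
  4 left: {0,3,5,6}→12  {0,4,5,6}→4  {2,4,5,6}→1  {3,4,5,6}→4
  5 left: {0,2,4,5,6}→5  {0,3,4,5,6}→20  {1,2,4,5,6}→1  {2,3,4,5,6}→5
  placing 0:a first → 6 extensions
  placing 1:b first → 30 extensions
  placing 3:c first → 6 extensions
total linear extensions = 42

42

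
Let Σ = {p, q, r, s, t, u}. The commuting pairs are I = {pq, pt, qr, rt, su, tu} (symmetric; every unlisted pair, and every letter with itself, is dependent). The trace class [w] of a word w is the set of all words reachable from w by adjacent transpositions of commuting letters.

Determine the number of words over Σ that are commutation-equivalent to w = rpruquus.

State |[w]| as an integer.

piece 0:r — minimal
piece 1:p rests on {0:r}
piece 2:r rests on {1:p}
piece 3:u rests on {2:r}
piece 4:q rests on {3:u}
piece 5:u rests on {4:q}
piece 6:u rests on {5:u}
piece 7:s rests on {4:q}
minimal pieces: {0:r}
ways to finish when only these pieces remain (= sum over removing one remaining piece with nothing left below it):
  1 left: {6}→1  {7}→1
  2 left: {5,6}→1  {6,7}→2
  3 left: {5,6,7}→3
  4 left: {4,5,6,7}→3
  5 left: {3,4,5,6,7}→3
  6 left: {2,3,4,5,6,7}→3
  placing 0:r first → 3 extensions

3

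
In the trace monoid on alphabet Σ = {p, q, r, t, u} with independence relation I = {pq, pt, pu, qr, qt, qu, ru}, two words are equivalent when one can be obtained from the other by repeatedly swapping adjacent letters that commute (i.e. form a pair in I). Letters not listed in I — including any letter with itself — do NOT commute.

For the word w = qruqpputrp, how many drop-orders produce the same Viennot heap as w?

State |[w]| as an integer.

drop 0:q onto floor
drop 1:r onto floor
drop 2:u onto floor
drop 3:q onto {0:q}
drop 4:p onto {1:r}
drop 5:p onto {4:p}
drop 6:u onto {2:u}
drop 7:t onto {1:r, 6:u}
drop 8:r onto {5:p, 7:t}
drop 9:p onto {8:r}
ground layer = {0:q, 1:r, 2:u}
drop-orders for the pieces not yet dropped (sum over which currently-grounded one goes next):
  1 to go: {3} 1  {9} 1
  2 to go: {0,3} 1  {3,9} 2  {8,9} 1
  3 to go: {0,3,9} 3  {3,8,9} 3  {5,8,9} 1  {7,8,9} 1
  4 to go: {0,3,8,9} 6  {3,5,8,9} 4  {3,7,8,9} 4  {4,5,8,9} 1  {5,7,8,9} 2  {6,7,8,9} 1
  5 to go: {0,3,5,8,9} 10  {0,3,7,8,9} 10  {2,6,7,8,9} 1  {3,4,5,8,9} 5  {3,5,7,8,9} 10  {3,6,7,8,9} 5  {4,5,7,8,9} 3  {5,6,7,8,9} 3
  6 to go: {0,3,4,5,8,9} 15  {0,3,5,7,8,9} 30  {0,3,6,7,8,9} 15  {1,4,5,7,8,9} 3  {2,3,6,7,8,9} 6  {2,5,6,7,8,9} 4  {3,4,5,7,8,9} 18  {3,5,6,7,8,9} 18  {4,5,6,7,8,9} 6
  7 to go: {0,2,3,6,7,8,9} 21  {0,3,4,5,7,8,9} 63  {0,3,5,6,7,8,9} 63  {1,3,4,5,7,8,9} 21  {1,4,5,6,7,8,9} 9  {2,3,5,6,7,8,9} 28  {2,4,5,6,7,8,9} 10  {3,4,5,6,7,8,9} 42
  8 to go: {0,1,3,4,5,7,8,9} 84  {0,2,3,5,6,7,8,9} 112  {0,3,4,5,6,7,8,9} 168  {1,2,4,5,6,7,8,9} 19  {1,3,4,5,6,7,8,9} 72  {2,3,4,5,6,7,8,9} 80
  if 0:q drops first: 171 orders
  if 1:r drops first: 360 orders
  if 2:u drops first: 324 orders
heap linearizations: 855

855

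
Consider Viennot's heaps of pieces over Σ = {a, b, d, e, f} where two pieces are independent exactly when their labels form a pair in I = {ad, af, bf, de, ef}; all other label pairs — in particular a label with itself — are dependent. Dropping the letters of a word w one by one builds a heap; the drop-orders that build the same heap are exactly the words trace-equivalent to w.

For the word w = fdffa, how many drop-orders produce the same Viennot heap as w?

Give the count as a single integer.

5

0(f) covers ∅
1(d) covers 0:f
2(f) covers 1:d
3(f) covers 2:f
4(a) covers ∅
floor of heap: 0:f, 4:a
completions by unplaced set U, small U first (add the entries for U minus each lowest piece of U):
  |U|=1: {3}:1  {4}:1
  |U|=2: {2,3}:1  {3,4}:2
  |U|=3: {1,2,3}:1  {2,3,4}:3
  start at 0(f): 4
  start at 4(a): 1
sum over floor = 5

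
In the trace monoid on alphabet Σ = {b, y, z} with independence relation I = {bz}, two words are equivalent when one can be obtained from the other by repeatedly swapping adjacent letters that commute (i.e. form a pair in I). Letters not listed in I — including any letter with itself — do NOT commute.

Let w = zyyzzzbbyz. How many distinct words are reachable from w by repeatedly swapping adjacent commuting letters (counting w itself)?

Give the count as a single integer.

10

#0=z has no predecessor
#1=y depends on [0:z]
#2=y depends on [1:y]
#3=z depends on [2:y]
#4=z depends on [3:z]
#5=z depends on [4:z]
#6=b depends on [2:y]
#7=b depends on [6:b]
#8=y depends on [5:z, 7:b]
#9=z depends on [8:y]
sources: [0:z]
N(rest) = Σ N(rest − s) over sources s of rest; N(one piece) = 1:
  size 1 → [9]=1
  size 2 → [8,9]=1
  size 3 → [5,8,9]=1  [7,8,9]=1
  size 4 → [4,5,8,9]=1  [5,7,8,9]=2  [6,7,8,9]=1
  size 5 → [3,4,5,8,9]=1  [4,5,7,8,9]=3  [5,6,7,8,9]=3
  size 6 → [3,4,5,7,8,9]=4  [4,5,6,7,8,9]=6
  size 7 → [3,4,5,6,7,8,9]=10
  size 8 → [2,3,4,5,6,7,8,9]=10
  first=0(z) contributes 10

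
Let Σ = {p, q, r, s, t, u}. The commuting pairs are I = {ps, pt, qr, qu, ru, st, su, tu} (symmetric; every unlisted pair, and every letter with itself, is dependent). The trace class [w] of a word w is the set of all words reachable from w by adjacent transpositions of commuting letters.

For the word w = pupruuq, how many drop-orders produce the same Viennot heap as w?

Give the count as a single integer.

0(p) covers ∅
1(u) covers 0:p
2(p) covers 1:u
3(r) covers 2:p
4(u) covers 2:p
5(u) covers 4:u
6(q) covers 2:p
floor of heap: 0:p
completions by unplaced set U, small U first (add the entries for U minus each lowest piece of U):
  |U|=1: {3}:1  {5}:1  {6}:1
  |U|=2: {3,5}:2  {3,6}:2  {4,5}:1  {5,6}:2
  |U|=3: {3,4,5}:3  {3,5,6}:6  {4,5,6}:3
  |U|=4: {3,4,5,6}:12
  |U|=5: {2,3,4,5,6}:12
  start at 0(p): 12

12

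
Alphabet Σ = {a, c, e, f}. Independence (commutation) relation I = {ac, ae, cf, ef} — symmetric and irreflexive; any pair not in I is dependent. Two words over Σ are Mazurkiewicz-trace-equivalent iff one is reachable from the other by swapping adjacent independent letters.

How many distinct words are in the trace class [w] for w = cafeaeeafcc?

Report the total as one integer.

0(c) covers ∅
1(a) covers ∅
2(f) covers 1:a
3(e) covers 0:c
4(a) covers 2:f
5(e) covers 3:e
6(e) covers 5:e
7(a) covers 4:a
8(f) covers 7:a
9(c) covers 6:e
10(c) covers 9:c
floor of heap: 0:c, 1:a
completions by unplaced set U, small U first (add the entries for U minus each lowest piece of U):
  |U|=1: {8}:1  {10}:1
  |U|=2: {7,8}:1  {8,10}:2  {9,10}:1
  |U|=3: {4,7,8}:1  {6,9,10}:1  {7,8,10}:3  {8,9,10}:3
  |U|=4: {2,4,7,8}:1  {4,7,8,10}:4  {5,6,9,10}:1  {6,8,9,10}:4  {7,8,9,10}:6
  |U|=5: {1,2,4,7,8}:1  {2,4,7,8,10}:5  {3,5,6,9,10}:1  {4,7,8,9,10}:10  {5,6,8,9,10}:5  {6,7,8,9,10}:10
  |U|=6: {0,3,5,6,9,10}:1  {1,2,4,7,8,10}:6  {2,4,7,8,9,10}:15  {3,5,6,8,9,10}:6  {4,6,7,8,9,10}:20  {5,6,7,8,9,10}:15
  |U|=7: {0,3,5,6,8,9,10}:7  {1,2,4,7,8,9,10}:21  {2,4,6,7,8,9,10}:35  {3,5,6,7,8,9,10}:21  {4,5,6,7,8,9,10}:35
  |U|=8: {0,3,5,6,7,8,9,10}:28  {1,2,4,6,7,8,9,10}:56  {2,4,5,6,7,8,9,10}:70  {3,4,5,6,7,8,9,10}:56
  |U|=9: {0,3,4,5,6,7,8,9,10}:84  {1,2,4,5,6,7,8,9,10}:126  {2,3,4,5,6,7,8,9,10}:126
  start at 0(c): 252
  start at 1(a): 210
sum over floor = 462

462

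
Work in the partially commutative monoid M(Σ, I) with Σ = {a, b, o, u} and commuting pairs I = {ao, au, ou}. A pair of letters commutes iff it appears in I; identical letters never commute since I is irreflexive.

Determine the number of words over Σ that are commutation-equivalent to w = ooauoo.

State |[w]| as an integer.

0(o) covers ∅
1(o) covers 0:o
2(a) covers ∅
3(u) covers ∅
4(o) covers 1:o
5(o) covers 4:o
floor of heap: 0:o, 2:a, 3:u
completions by unplaced set U, small U first (add the entries for U minus each lowest piece of U):
  |U|=1: {2}:1  {3}:1  {5}:1
  |U|=2: {2,3}:2  {2,5}:2  {3,5}:2  {4,5}:1
  |U|=3: {1,4,5}:1  {2,3,5}:6  {2,4,5}:3  {3,4,5}:3
  |U|=4: {0,1,4,5}:1  {1,2,4,5}:4  {1,3,4,5}:4  {2,3,4,5}:12
  start at 0(o): 20
  start at 2(a): 5
  start at 3(u): 5
sum over floor = 30

30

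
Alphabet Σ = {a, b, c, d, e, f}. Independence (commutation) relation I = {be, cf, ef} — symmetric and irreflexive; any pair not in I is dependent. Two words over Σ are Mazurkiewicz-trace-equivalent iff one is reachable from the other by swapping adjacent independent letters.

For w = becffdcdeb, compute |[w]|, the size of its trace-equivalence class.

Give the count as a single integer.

18

piece 0:b — minimal
piece 1:e — minimal
piece 2:c rests on {0:b, 1:e}
piece 3:f rests on {0:b}
piece 4:f rests on {3:f}
piece 5:d rests on {2:c, 4:f}
piece 6:c rests on {5:d}
piece 7:d rests on {6:c}
piece 8:e rests on {7:d}
piece 9:b rests on {7:d}
minimal pieces: {0:b, 1:e}
ways to finish when only these pieces remain (= sum over removing one remaining piece with nothing left below it):
  1 left: {8}→1  {9}→1
  2 left: {8,9}→2
  3 left: {7,8,9}→2
  4 left: {6,7,8,9}→2
  5 left: {5,6,7,8,9}→2
  6 left: {2,5,6,7,8,9}→2  {4,5,6,7,8,9}→2
  7 left: {1,2,5,6,7,8,9}→2  {2,4,5,6,7,8,9}→4  {3,4,5,6,7,8,9}→2
  8 left: {1,2,4,5,6,7,8,9}→6  {2,3,4,5,6,7,8,9}→6
  placing 0:b first → 12 extensions
  placing 1:e first → 6 extensions
total linear extensions = 18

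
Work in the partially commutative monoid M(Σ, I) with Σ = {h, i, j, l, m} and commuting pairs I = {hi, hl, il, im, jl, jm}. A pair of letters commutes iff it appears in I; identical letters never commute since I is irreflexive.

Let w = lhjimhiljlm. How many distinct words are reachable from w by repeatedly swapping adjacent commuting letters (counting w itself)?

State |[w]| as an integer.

723

piece 0:l — minimal
piece 1:h — minimal
piece 2:j rests on {1:h}
piece 3:i rests on {2:j}
piece 4:m rests on {0:l, 1:h}
piece 5:h rests on {2:j, 4:m}
piece 6:i rests on {3:i}
piece 7:l rests on {4:m}
piece 8:j rests on {5:h, 6:i}
piece 9:l rests on {7:l}
piece 10:m rests on {5:h, 9:l}
minimal pieces: {0:l, 1:h}
ways to finish when only these pieces remain (= sum over removing one remaining piece with nothing left below it):
  1 left: {8}→1  {10}→1
  2 left: {6,8}→1  {8,10}→2  {9,10}→1
  3 left: {3,6,8}→1  {5,8,10}→2  {6,8,10}→3  {7,9,10}→1  {8,9,10}→3
  4 left: {3,6,8,10}→4  {5,6,8,10}→5  {5,8,9,10}→5  {6,8,9,10}→6  {7,8,9,10}→4
  5 left: {3,5,6,8,10}→9  {3,6,8,9,10}→10  {5,6,8,9,10}→16  {5,7,8,9,10}→9  {6,7,8,9,10}→10
  6 left: {2,3,5,6,8,10}→9  {3,5,6,8,9,10}→35  {3,6,7,8,9,10}→20  {4,5,7,8,9,10}→9  {5,6,7,8,9,10}→35
  7 left: {0,4,5,7,8,9,10}→9  {2,3,5,6,8,9,10}→44  {3,5,6,7,8,9,10}→90  {4,5,6,7,8,9,10}→44
  8 left: {0,4,5,6,7,8,9,10}→53  {2,3,5,6,7,8,9,10}→134  {3,4,5,6,7,8,9,10}→134
  9 left: {0,3,4,5,6,7,8,9,10}→187  {2,3,4,5,6,7,8,9,10}→268
  placing 0:l first → 268 extensions
  placing 1:h first → 455 extensions
total linear extensions = 723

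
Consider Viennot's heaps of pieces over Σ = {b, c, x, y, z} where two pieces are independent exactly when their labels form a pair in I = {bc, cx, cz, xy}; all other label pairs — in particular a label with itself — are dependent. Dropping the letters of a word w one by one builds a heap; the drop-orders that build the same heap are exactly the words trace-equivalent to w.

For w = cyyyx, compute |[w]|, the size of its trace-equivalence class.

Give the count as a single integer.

5

0(c) covers ∅
1(y) covers 0:c
2(y) covers 1:y
3(y) covers 2:y
4(x) covers ∅
floor of heap: 0:c, 4:x
completions by unplaced set U, small U first (add the entries for U minus each lowest piece of U):
  |U|=1: {3}:1  {4}:1
  |U|=2: {2,3}:1  {3,4}:2
  |U|=3: {1,2,3}:1  {2,3,4}:3
  start at 0(c): 4
  start at 4(x): 1
sum over floor = 5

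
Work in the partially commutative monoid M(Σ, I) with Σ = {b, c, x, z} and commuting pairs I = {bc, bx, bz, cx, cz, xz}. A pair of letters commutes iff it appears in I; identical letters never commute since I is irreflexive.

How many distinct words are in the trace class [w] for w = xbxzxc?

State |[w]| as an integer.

120

#0=x has no predecessor
#1=b has no predecessor
#2=x depends on [0:x]
#3=z has no predecessor
#4=x depends on [2:x]
#5=c has no predecessor
sources: [0:x, 1:b, 3:z, 5:c]
N(rest) = Σ N(rest − s) over sources s of rest; N(one piece) = 1:
  size 1 → [1]=1  [3]=1  [4]=1  [5]=1
  size 2 → [1,3]=2  [1,4]=2  [1,5]=2  [2,4]=1  [3,4]=2  [3,5]=2  [4,5]=2
  size 3 → [0,2,4]=1  [1,2,4]=3  [1,3,4]=6  [1,3,5]=6  [1,4,5]=6  [2,3,4]=3  [2,4,5]=3  [3,4,5]=6
  size 4 → [0,1,2,4]=4  [0,2,3,4]=4  [0,2,4,5]=4  [1,2,3,4]=12  [1,2,4,5]=12  [1,3,4,5]=24  [2,3,4,5]=12
  first=0(x) contributes 60
  first=1(b) contributes 20
  first=3(z) contributes 20
  first=5(c) contributes 20
|[w]| = 120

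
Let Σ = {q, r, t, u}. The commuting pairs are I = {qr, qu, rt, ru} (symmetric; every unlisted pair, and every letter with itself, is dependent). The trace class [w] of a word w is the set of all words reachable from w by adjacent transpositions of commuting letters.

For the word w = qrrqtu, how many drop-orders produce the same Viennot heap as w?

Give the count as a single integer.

drop 0:q onto floor
drop 1:r onto floor
drop 2:r onto {1:r}
drop 3:q onto {0:q}
drop 4:t onto {3:q}
drop 5:u onto {4:t}
ground layer = {0:q, 1:r}
drop-orders for the pieces not yet dropped (sum over which currently-grounded one goes next):
  1 to go: {2} 1  {5} 1
  2 to go: {1,2} 1  {2,5} 2  {4,5} 1
  3 to go: {1,2,5} 3  {2,4,5} 3  {3,4,5} 1
  4 to go: {0,3,4,5} 1  {1,2,4,5} 6  {2,3,4,5} 4
  if 0:q drops first: 10 orders
  if 1:r drops first: 5 orders
heap linearizations: 15

15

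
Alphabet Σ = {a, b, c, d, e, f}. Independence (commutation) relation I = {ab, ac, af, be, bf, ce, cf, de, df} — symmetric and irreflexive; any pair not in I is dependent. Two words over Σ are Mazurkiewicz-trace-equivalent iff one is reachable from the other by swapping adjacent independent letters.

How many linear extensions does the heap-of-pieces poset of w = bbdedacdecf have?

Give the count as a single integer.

86

#0=b has no predecessor
#1=b depends on [0:b]
#2=d depends on [1:b]
#3=e has no predecessor
#4=d depends on [2:d]
#5=a depends on [3:e, 4:d]
#6=c depends on [4:d]
#7=d depends on [5:a, 6:c]
#8=e depends on [5:a]
#9=c depends on [7:d]
#10=f depends on [8:e]
sources: [0:b, 3:e]
N(rest) = Σ N(rest − s) over sources s of rest; N(one piece) = 1:
  size 1 → [9]=1  [10]=1
  size 2 → [7,9]=1  [8,10]=1  [9,10]=2
  size 3 → [6,7,9]=1  [7,9,10]=3  [8,9,10]=3
  size 4 → [6,7,9,10]=4  [7,8,9,10]=6
  size 5 → [5,7,8,9,10]=6  [6,7,8,9,10]=10
  size 6 → [3,5,7,8,9,10]=6  [5,6,7,8,9,10]=16
  size 7 → [3,5,6,7,8,9,10]=22  [4,5,6,7,8,9,10]=16
  size 8 → [2,4,5,6,7,8,9,10]=16  [3,4,5,6,7,8,9,10]=38
  size 9 → [1,2,4,5,6,7,8,9,10]=16  [2,3,4,5,6,7,8,9,10]=54
  first=0(b) contributes 70
  first=3(e) contributes 16
|[w]| = 86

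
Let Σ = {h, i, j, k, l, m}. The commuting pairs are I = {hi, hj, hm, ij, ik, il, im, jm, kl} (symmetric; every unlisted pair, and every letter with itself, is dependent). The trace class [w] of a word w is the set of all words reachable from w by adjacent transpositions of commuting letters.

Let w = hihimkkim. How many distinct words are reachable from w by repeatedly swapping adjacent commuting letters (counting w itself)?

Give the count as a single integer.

252

piece 0:h — minimal
piece 1:i — minimal
piece 2:h rests on {0:h}
piece 3:i rests on {1:i}
piece 4:m — minimal
piece 5:k rests on {2:h, 4:m}
piece 6:k rests on {5:k}
piece 7:i rests on {3:i}
piece 8:m rests on {6:k}
minimal pieces: {0:h, 1:i, 4:m}
ways to finish when only these pieces remain (= sum over removing one remaining piece with nothing left below it):
  1 left: {7}→1  {8}→1
  2 left: {3,7}→1  {6,8}→1  {7,8}→2
  3 left: {1,3,7}→1  {3,7,8}→3  {5,6,8}→1  {6,7,8}→3
  4 left: {1,3,7,8}→4  {2,5,6,8}→1  {3,6,7,8}→6  {4,5,6,8}→1  {5,6,7,8}→4
  5 left: {0,2,5,6,8}→1  {1,3,6,7,8}→10  {2,4,5,6,8}→2  {2,5,6,7,8}→5  {3,5,6,7,8}→10  {4,5,6,7,8}→5
  6 left: {0,2,4,5,6,8}→3  {0,2,5,6,7,8}→6  {1,3,5,6,7,8}→20  {2,3,5,6,7,8}→15  {2,4,5,6,7,8}→12  {3,4,5,6,7,8}→15
  7 left: {0,2,3,5,6,7,8}→21  {0,2,4,5,6,7,8}→21  {1,2,3,5,6,7,8}→35  {1,3,4,5,6,7,8}→35  {2,3,4,5,6,7,8}→42
  placing 0:h first → 112 extensions
  placing 1:i first → 84 extensions
  placing 4:m first → 56 extensions
total linear extensions = 252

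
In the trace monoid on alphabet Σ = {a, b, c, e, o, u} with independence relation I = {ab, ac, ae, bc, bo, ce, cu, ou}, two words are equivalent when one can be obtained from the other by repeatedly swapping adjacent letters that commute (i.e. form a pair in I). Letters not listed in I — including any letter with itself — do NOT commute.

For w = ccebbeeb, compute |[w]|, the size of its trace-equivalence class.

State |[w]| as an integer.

28

piece 0:c — minimal
piece 1:c rests on {0:c}
piece 2:e — minimal
piece 3:b rests on {2:e}
piece 4:b rests on {3:b}
piece 5:e rests on {4:b}
piece 6:e rests on {5:e}
piece 7:b rests on {6:e}
minimal pieces: {0:c, 2:e}
ways to finish when only these pieces remain (= sum over removing one remaining piece with nothing left below it):
  1 left: {1}→1  {7}→1
  2 left: {0,1}→1  {1,7}→2  {6,7}→1
  3 left: {0,1,7}→3  {1,6,7}→3  {5,6,7}→1
  4 left: {0,1,6,7}→6  {1,5,6,7}→4  {4,5,6,7}→1
  5 left: {0,1,5,6,7}→10  {1,4,5,6,7}→5  {3,4,5,6,7}→1
  6 left: {0,1,4,5,6,7}→15  {1,3,4,5,6,7}→6  {2,3,4,5,6,7}→1
  placing 0:c first → 7 extensions
  placing 2:e first → 21 extensions
total linear extensions = 28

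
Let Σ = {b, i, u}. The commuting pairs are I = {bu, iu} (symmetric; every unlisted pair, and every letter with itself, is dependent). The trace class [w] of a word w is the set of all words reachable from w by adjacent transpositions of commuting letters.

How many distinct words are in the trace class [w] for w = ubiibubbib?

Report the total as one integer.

drop 0:u onto floor
drop 1:b onto floor
drop 2:i onto {1:b}
drop 3:i onto {2:i}
drop 4:b onto {3:i}
drop 5:u onto {0:u}
drop 6:b onto {4:b}
drop 7:b onto {6:b}
drop 8:i onto {7:b}
drop 9:b onto {8:i}
ground layer = {0:u, 1:b}
drop-orders for the pieces not yet dropped (sum over which currently-grounded one goes next):
  1 to go: {5} 1  {9} 1
  2 to go: {0,5} 1  {5,9} 2  {8,9} 1
  3 to go: {0,5,9} 3  {5,8,9} 3  {7,8,9} 1
  4 to go: {0,5,8,9} 6  {5,7,8,9} 4  {6,7,8,9} 1
  5 to go: {0,5,7,8,9} 10  {4,6,7,8,9} 1  {5,6,7,8,9} 5
  6 to go: {0,5,6,7,8,9} 15  {3,4,6,7,8,9} 1  {4,5,6,7,8,9} 6
  7 to go: {0,4,5,6,7,8,9} 21  {2,3,4,6,7,8,9} 1  {3,4,5,6,7,8,9} 7
  8 to go: {0,3,4,5,6,7,8,9} 28  {1,2,3,4,6,7,8,9} 1  {2,3,4,5,6,7,8,9} 8
  if 0:u drops first: 9 orders
  if 1:b drops first: 36 orders
heap linearizations: 45

45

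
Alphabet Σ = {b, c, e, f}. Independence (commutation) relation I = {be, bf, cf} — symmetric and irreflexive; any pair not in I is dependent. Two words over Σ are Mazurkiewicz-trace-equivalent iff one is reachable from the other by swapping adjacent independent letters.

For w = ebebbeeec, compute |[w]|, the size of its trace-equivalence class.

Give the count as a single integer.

56

0(e) covers ∅
1(b) covers ∅
2(e) covers 0:e
3(b) covers 1:b
4(b) covers 3:b
5(e) covers 2:e
6(e) covers 5:e
7(e) covers 6:e
8(c) covers 4:b, 7:e
floor of heap: 0:e, 1:b
completions by unplaced set U, small U first (add the entries for U minus each lowest piece of U):
  |U|=1: {8}:1
  |U|=2: {4,8}:1  {7,8}:1
  |U|=3: {3,4,8}:1  {4,7,8}:2  {6,7,8}:1
  |U|=4: {1,3,4,8}:1  {3,4,7,8}:3  {4,6,7,8}:3  {5,6,7,8}:1
  |U|=5: {1,3,4,7,8}:4  {2,5,6,7,8}:1  {3,4,6,7,8}:6  {4,5,6,7,8}:4
  |U|=6: {0,2,5,6,7,8}:1  {1,3,4,6,7,8}:10  {2,4,5,6,7,8}:5  {3,4,5,6,7,8}:10
  |U|=7: {0,2,4,5,6,7,8}:6  {1,3,4,5,6,7,8}:20  {2,3,4,5,6,7,8}:15
  start at 0(e): 35
  start at 1(b): 21
sum over floor = 56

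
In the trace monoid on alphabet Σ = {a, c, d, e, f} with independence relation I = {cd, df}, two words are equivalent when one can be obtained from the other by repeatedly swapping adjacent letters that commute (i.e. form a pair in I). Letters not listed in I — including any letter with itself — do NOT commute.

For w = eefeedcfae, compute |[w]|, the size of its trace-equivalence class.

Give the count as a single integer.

3

piece 0:e — minimal
piece 1:e rests on {0:e}
piece 2:f rests on {1:e}
piece 3:e rests on {2:f}
piece 4:e rests on {3:e}
piece 5:d rests on {4:e}
piece 6:c rests on {4:e}
piece 7:f rests on {6:c}
piece 8:a rests on {5:d, 7:f}
piece 9:e rests on {8:a}
minimal pieces: {0:e}
ways to finish when only these pieces remain (= sum over removing one remaining piece with nothing left below it):
  1 left: {9}→1
  2 left: {8,9}→1
  3 left: {5,8,9}→1  {7,8,9}→1
  4 left: {5,7,8,9}→2  {6,7,8,9}→1
  5 left: {5,6,7,8,9}→3
  6 left: {4,5,6,7,8,9}→3
  7 left: {3,4,5,6,7,8,9}→3
  8 left: {2,3,4,5,6,7,8,9}→3
  placing 0:e first → 3 extensions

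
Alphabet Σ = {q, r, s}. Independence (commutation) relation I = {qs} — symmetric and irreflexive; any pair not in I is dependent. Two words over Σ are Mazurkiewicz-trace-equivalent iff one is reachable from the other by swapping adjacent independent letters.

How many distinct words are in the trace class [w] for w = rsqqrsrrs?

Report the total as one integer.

3

#0=r has no predecessor
#1=s depends on [0:r]
#2=q depends on [0:r]
#3=q depends on [2:q]
#4=r depends on [1:s, 3:q]
#5=s depends on [4:r]
#6=r depends on [5:s]
#7=r depends on [6:r]
#8=s depends on [7:r]
sources: [0:r]
N(rest) = Σ N(rest − s) over sources s of rest; N(one piece) = 1:
  size 1 → [8]=1
  size 2 → [7,8]=1
  size 3 → [6,7,8]=1
  size 4 → [5,6,7,8]=1
  size 5 → [4,5,6,7,8]=1
  size 6 → [1,4,5,6,7,8]=1  [3,4,5,6,7,8]=1
  size 7 → [1,3,4,5,6,7,8]=2  [2,3,4,5,6,7,8]=1
  first=0(r) contributes 3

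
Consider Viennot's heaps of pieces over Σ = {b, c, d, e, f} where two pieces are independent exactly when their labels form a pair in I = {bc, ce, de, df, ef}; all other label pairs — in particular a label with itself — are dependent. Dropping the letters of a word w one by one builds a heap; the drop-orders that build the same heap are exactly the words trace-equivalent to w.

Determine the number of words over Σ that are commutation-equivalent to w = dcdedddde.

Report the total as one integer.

36

piece 0:d — minimal
piece 1:c rests on {0:d}
piece 2:d rests on {1:c}
piece 3:e — minimal
piece 4:d rests on {2:d}
piece 5:d rests on {4:d}
piece 6:d rests on {5:d}
piece 7:d rests on {6:d}
piece 8:e rests on {3:e}
minimal pieces: {0:d, 3:e}
ways to finish when only these pieces remain (= sum over removing one remaining piece with nothing left below it):
  1 left: {7}→1  {8}→1
  2 left: {3,8}→1  {6,7}→1  {7,8}→2
  3 left: {3,7,8}→3  {5,6,7}→1  {6,7,8}→3
  4 left: {3,6,7,8}→6  {4,5,6,7}→1  {5,6,7,8}→4
  5 left: {2,4,5,6,7}→1  {3,5,6,7,8}→10  {4,5,6,7,8}→5
  6 left: {1,2,4,5,6,7}→1  {2,4,5,6,7,8}→6  {3,4,5,6,7,8}→15
  7 left: {0,1,2,4,5,6,7}→1  {1,2,4,5,6,7,8}→7  {2,3,4,5,6,7,8}→21
  placing 0:d first → 28 extensions
  placing 3:e first → 8 extensions
total linear extensions = 36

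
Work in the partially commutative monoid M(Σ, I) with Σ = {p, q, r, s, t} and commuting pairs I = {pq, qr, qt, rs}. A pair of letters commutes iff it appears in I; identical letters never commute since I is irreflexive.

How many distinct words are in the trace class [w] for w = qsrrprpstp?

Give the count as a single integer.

6

piece 0:q — minimal
piece 1:s rests on {0:q}
piece 2:r — minimal
piece 3:r rests on {2:r}
piece 4:p rests on {1:s, 3:r}
piece 5:r rests on {4:p}
piece 6:p rests on {5:r}
piece 7:s rests on {6:p}
piece 8:t rests on {7:s}
piece 9:p rests on {8:t}
minimal pieces: {0:q, 2:r}
ways to finish when only these pieces remain (= sum over removing one remaining piece with nothing left below it):
  1 left: {9}→1
  2 left: {8,9}→1
  3 left: {7,8,9}→1
  4 left: {6,7,8,9}→1
  5 left: {5,6,7,8,9}→1
  6 left: {4,5,6,7,8,9}→1
  7 left: {1,4,5,6,7,8,9}→1  {3,4,5,6,7,8,9}→1
  8 left: {0,1,4,5,6,7,8,9}→1  {1,3,4,5,6,7,8,9}→2  {2,3,4,5,6,7,8,9}→1
  placing 0:q first → 3 extensions
  placing 2:r first → 3 extensions
total linear extensions = 6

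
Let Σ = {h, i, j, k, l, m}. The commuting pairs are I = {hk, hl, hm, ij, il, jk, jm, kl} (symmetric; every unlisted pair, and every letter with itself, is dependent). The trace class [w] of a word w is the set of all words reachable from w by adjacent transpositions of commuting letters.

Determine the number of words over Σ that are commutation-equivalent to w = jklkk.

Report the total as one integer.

10

0(j) covers ∅
1(k) covers ∅
2(l) covers 0:j
3(k) covers 1:k
4(k) covers 3:k
floor of heap: 0:j, 1:k
completions by unplaced set U, small U first (add the entries for U minus each lowest piece of U):
  |U|=1: {2}:1  {4}:1
  |U|=2: {0,2}:1  {2,4}:2  {3,4}:1
  |U|=3: {0,2,4}:3  {1,3,4}:1  {2,3,4}:3
  start at 0(j): 4
  start at 1(k): 6
sum over floor = 10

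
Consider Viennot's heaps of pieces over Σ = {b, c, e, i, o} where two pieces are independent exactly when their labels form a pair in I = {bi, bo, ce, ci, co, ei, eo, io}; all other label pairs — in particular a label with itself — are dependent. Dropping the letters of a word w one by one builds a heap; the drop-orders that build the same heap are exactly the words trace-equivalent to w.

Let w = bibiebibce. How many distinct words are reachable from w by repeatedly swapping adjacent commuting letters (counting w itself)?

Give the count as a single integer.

drop 0:b onto floor
drop 1:i onto floor
drop 2:b onto {0:b}
drop 3:i onto {1:i}
drop 4:e onto {2:b}
drop 5:b onto {4:e}
drop 6:i onto {3:i}
drop 7:b onto {5:b}
drop 8:c onto {7:b}
drop 9:e onto {7:b}
ground layer = {0:b, 1:i}
drop-orders for the pieces not yet dropped (sum over which currently-grounded one goes next):
  1 to go: {6} 1  {8} 1  {9} 1
  2 to go: {3,6} 1  {6,8} 2  {6,9} 2  {8,9} 2
  3 to go: {1,3,6} 1  {3,6,8} 3  {3,6,9} 3  {6,8,9} 6  {7,8,9} 2
  4 to go: {1,3,6,8} 4  {1,3,6,9} 4  {3,6,8,9} 12  {5,7,8,9} 2  {6,7,8,9} 8
  5 to go: {1,3,6,8,9} 20  {3,6,7,8,9} 20  {4,5,7,8,9} 2  {5,6,7,8,9} 10
  6 to go: {1,3,6,7,8,9} 40  {2,4,5,7,8,9} 2  {3,5,6,7,8,9} 30  {4,5,6,7,8,9} 12
  7 to go: {0,2,4,5,7,8,9} 2  {1,3,5,6,7,8,9} 70  {2,4,5,6,7,8,9} 14  {3,4,5,6,7,8,9} 42
  8 to go: {0,2,4,5,6,7,8,9} 16  {1,3,4,5,6,7,8,9} 112  {2,3,4,5,6,7,8,9} 56
  if 0:b drops first: 168 orders
  if 1:i drops first: 72 orders
heap linearizations: 240

240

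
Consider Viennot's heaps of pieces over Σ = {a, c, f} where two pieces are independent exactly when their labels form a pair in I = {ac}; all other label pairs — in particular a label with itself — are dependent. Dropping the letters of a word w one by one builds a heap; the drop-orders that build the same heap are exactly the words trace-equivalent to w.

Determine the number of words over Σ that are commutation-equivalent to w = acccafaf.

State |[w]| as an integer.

#0=a has no predecessor
#1=c has no predecessor
#2=c depends on [1:c]
#3=c depends on [2:c]
#4=a depends on [0:a]
#5=f depends on [3:c, 4:a]
#6=a depends on [5:f]
#7=f depends on [6:a]
sources: [0:a, 1:c]
N(rest) = Σ N(rest − s) over sources s of rest; N(one piece) = 1:
  size 1 → [7]=1
  size 2 → [6,7]=1
  size 3 → [5,6,7]=1
  size 4 → [3,5,6,7]=1  [4,5,6,7]=1
  size 5 → [0,4,5,6,7]=1  [2,3,5,6,7]=1  [3,4,5,6,7]=2
  size 6 → [0,3,4,5,6,7]=3  [1,2,3,5,6,7]=1  [2,3,4,5,6,7]=3
  first=0(a) contributes 4
  first=1(c) contributes 6
|[w]| = 10

10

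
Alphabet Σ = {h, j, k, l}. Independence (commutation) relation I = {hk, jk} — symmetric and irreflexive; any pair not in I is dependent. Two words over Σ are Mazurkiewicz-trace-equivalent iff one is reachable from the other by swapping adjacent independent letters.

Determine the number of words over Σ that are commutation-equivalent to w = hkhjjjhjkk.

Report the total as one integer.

120

#0=h has no predecessor
#1=k has no predecessor
#2=h depends on [0:h]
#3=j depends on [2:h]
#4=j depends on [3:j]
#5=j depends on [4:j]
#6=h depends on [5:j]
#7=j depends on [6:h]
#8=k depends on [1:k]
#9=k depends on [8:k]
sources: [0:h, 1:k]
N(rest) = Σ N(rest − s) over sources s of rest; N(one piece) = 1:
  size 1 → [7]=1  [9]=1
  size 2 → [6,7]=1  [7,9]=2  [8,9]=1
  size 3 → [1,8,9]=1  [5,6,7]=1  [6,7,9]=3  [7,8,9]=3
  size 4 → [1,7,8,9]=4  [4,5,6,7]=1  [5,6,7,9]=4  [6,7,8,9]=6
  size 5 → [1,6,7,8,9]=10  [3,4,5,6,7]=1  [4,5,6,7,9]=5  [5,6,7,8,9]=10
  size 6 → [1,5,6,7,8,9]=20  [2,3,4,5,6,7]=1  [3,4,5,6,7,9]=6  [4,5,6,7,8,9]=15
  size 7 → [0,2,3,4,5,6,7]=1  [1,4,5,6,7,8,9]=35  [2,3,4,5,6,7,9]=7  [3,4,5,6,7,8,9]=21
  size 8 → [0,2,3,4,5,6,7,9]=8  [1,3,4,5,6,7,8,9]=56  [2,3,4,5,6,7,8,9]=28
  first=0(h) contributes 84
  first=1(k) contributes 36
|[w]| = 120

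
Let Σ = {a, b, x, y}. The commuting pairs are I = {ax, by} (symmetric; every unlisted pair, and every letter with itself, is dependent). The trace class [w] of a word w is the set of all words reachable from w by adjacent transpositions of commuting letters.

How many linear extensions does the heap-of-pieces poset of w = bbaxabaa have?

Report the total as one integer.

3

drop 0:b onto floor
drop 1:b onto {0:b}
drop 2:a onto {1:b}
drop 3:x onto {1:b}
drop 4:a onto {2:a}
drop 5:b onto {3:x, 4:a}
drop 6:a onto {5:b}
drop 7:a onto {6:a}
ground layer = {0:b}
drop-orders for the pieces not yet dropped (sum over which currently-grounded one goes next):
  1 to go: {7} 1
  2 to go: {6,7} 1
  3 to go: {5,6,7} 1
  4 to go: {3,5,6,7} 1  {4,5,6,7} 1
  5 to go: {2,4,5,6,7} 1  {3,4,5,6,7} 2
  6 to go: {2,3,4,5,6,7} 3
  if 0:b drops first: 3 orders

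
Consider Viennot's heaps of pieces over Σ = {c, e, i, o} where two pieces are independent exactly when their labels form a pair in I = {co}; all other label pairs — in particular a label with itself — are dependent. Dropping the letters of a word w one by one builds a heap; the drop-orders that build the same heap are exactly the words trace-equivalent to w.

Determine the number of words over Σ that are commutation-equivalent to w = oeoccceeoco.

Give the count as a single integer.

12

drop 0:o onto floor
drop 1:e onto {0:o}
drop 2:o onto {1:e}
drop 3:c onto {1:e}
drop 4:c onto {3:c}
drop 5:c onto {4:c}
drop 6:e onto {2:o, 5:c}
drop 7:e onto {6:e}
drop 8:o onto {7:e}
drop 9:c onto {7:e}
drop 10:o onto {8:o}
ground layer = {0:o}
drop-orders for the pieces not yet dropped (sum over which currently-grounded one goes next):
  1 to go: {9} 1  {10} 1
  2 to go: {8,10} 1  {9,10} 2
  3 to go: {8,9,10} 3
  4 to go: {7,8,9,10} 3
  5 to go: {6,7,8,9,10} 3
  6 to go: {2,6,7,8,9,10} 3  {5,6,7,8,9,10} 3
  7 to go: {2,5,6,7,8,9,10} 6  {4,5,6,7,8,9,10} 3
  8 to go: {2,4,5,6,7,8,9,10} 9  {3,4,5,6,7,8,9,10} 3
  9 to go: {2,3,4,5,6,7,8,9,10} 12
  if 0:o drops first: 12 orders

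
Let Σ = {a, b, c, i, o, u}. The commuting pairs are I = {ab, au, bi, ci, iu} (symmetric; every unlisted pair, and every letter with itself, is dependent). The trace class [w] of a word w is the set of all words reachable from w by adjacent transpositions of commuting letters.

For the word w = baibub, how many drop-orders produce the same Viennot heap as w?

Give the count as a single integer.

piece 0:b — minimal
piece 1:a — minimal
piece 2:i rests on {1:a}
piece 3:b rests on {0:b}
piece 4:u rests on {3:b}
piece 5:b rests on {4:u}
minimal pieces: {0:b, 1:a}
ways to finish when only these pieces remain (= sum over removing one remaining piece with nothing left below it):
  1 left: {2}→1  {5}→1
  2 left: {1,2}→1  {2,5}→2  {4,5}→1
  3 left: {1,2,5}→3  {2,4,5}→3  {3,4,5}→1
  4 left: {0,3,4,5}→1  {1,2,4,5}→6  {2,3,4,5}→4
  placing 0:b first → 10 extensions
  placing 1:a first → 5 extensions
total linear extensions = 15

15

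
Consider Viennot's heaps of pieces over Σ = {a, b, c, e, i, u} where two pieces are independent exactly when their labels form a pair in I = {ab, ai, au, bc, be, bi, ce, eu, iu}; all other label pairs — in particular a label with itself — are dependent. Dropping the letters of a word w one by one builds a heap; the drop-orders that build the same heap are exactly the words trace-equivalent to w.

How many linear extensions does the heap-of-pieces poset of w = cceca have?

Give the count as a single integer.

4

#0=c has no predecessor
#1=c depends on [0:c]
#2=e has no predecessor
#3=c depends on [1:c]
#4=a depends on [2:e, 3:c]
sources: [0:c, 2:e]
N(rest) = Σ N(rest − s) over sources s of rest; N(one piece) = 1:
  size 1 → [4]=1
  size 2 → [2,4]=1  [3,4]=1
  size 3 → [1,3,4]=1  [2,3,4]=2
  first=0(c) contributes 3
  first=2(e) contributes 1
|[w]| = 4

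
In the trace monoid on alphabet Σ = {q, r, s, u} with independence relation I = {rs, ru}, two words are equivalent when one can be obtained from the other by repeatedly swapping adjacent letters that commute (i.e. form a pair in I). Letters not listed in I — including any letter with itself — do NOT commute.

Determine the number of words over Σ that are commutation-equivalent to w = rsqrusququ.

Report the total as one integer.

0(r) covers ∅
1(s) covers ∅
2(q) covers 0:r, 1:s
3(r) covers 2:q
4(u) covers 2:q
5(s) covers 4:u
6(q) covers 3:r, 5:s
7(u) covers 6:q
8(q) covers 7:u
9(u) covers 8:q
floor of heap: 0:r, 1:s
completions by unplaced set U, small U first (add the entries for U minus each lowest piece of U):
  |U|=1: {9}:1
  |U|=2: {8,9}:1
  |U|=3: {7,8,9}:1
  |U|=4: {6,7,8,9}:1
  |U|=5: {3,6,7,8,9}:1  {5,6,7,8,9}:1
  |U|=6: {3,5,6,7,8,9}:2  {4,5,6,7,8,9}:1
  |U|=7: {3,4,5,6,7,8,9}:3
  |U|=8: {2,3,4,5,6,7,8,9}:3
  start at 0(r): 3
  start at 1(s): 3
sum over floor = 6

6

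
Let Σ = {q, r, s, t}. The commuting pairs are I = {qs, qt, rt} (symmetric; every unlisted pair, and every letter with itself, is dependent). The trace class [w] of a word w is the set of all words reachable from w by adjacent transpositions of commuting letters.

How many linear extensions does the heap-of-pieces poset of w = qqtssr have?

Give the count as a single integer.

piece 0:q — minimal
piece 1:q rests on {0:q}
piece 2:t — minimal
piece 3:s rests on {2:t}
piece 4:s rests on {3:s}
piece 5:r rests on {1:q, 4:s}
minimal pieces: {0:q, 2:t}
ways to finish when only these pieces remain (= sum over removing one remaining piece with nothing left below it):
  1 left: {5}→1
  2 left: {1,5}→1  {4,5}→1
  3 left: {0,1,5}→1  {1,4,5}→2  {3,4,5}→1
  4 left: {0,1,4,5}→3  {1,3,4,5}→3  {2,3,4,5}→1
  placing 0:q first → 4 extensions
  placing 2:t first → 6 extensions
total linear extensions = 10

10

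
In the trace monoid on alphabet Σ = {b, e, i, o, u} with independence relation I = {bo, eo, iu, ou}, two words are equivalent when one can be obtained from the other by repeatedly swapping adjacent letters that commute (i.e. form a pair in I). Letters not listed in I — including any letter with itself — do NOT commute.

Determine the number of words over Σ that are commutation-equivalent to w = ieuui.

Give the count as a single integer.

piece 0:i — minimal
piece 1:e rests on {0:i}
piece 2:u rests on {1:e}
piece 3:u rests on {2:u}
piece 4:i rests on {1:e}
minimal pieces: {0:i}
ways to finish when only these pieces remain (= sum over removing one remaining piece with nothing left below it):
  1 left: {3}→1  {4}→1
  2 left: {2,3}→1  {3,4}→2
  3 left: {2,3,4}→3
  placing 0:i first → 3 extensions

3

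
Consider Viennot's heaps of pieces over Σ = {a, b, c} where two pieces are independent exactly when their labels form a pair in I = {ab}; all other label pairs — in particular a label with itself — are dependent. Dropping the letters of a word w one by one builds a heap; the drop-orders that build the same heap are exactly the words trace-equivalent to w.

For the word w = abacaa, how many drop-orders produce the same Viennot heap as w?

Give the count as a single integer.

drop 0:a onto floor
drop 1:b onto floor
drop 2:a onto {0:a}
drop 3:c onto {1:b, 2:a}
drop 4:a onto {3:c}
drop 5:a onto {4:a}
ground layer = {0:a, 1:b}
drop-orders for the pieces not yet dropped (sum over which currently-grounded one goes next):
  1 to go: {5} 1
  2 to go: {4,5} 1
  3 to go: {3,4,5} 1
  4 to go: {1,3,4,5} 1  {2,3,4,5} 1
  if 0:a drops first: 2 orders
  if 1:b drops first: 1 orders
heap linearizations: 3

3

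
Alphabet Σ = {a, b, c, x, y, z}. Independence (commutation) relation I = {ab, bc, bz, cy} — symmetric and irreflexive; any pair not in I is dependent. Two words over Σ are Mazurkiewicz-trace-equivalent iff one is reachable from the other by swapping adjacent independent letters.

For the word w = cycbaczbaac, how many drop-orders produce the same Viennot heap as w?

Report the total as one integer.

drop 0:c onto floor
drop 1:y onto floor
drop 2:c onto {0:c}
drop 3:b onto {1:y}
drop 4:a onto {1:y, 2:c}
drop 5:c onto {4:a}
drop 6:z onto {5:c}
drop 7:b onto {3:b}
drop 8:a onto {6:z}
drop 9:a onto {8:a}
drop 10:c onto {9:a}
ground layer = {0:c, 1:y}
drop-orders for the pieces not yet dropped (sum over which currently-grounded one goes next):
  1 to go: {7} 1  {10} 1
  2 to go: {3,7} 1  {7,10} 2  {9,10} 1
  3 to go: {3,7,10} 3  {7,9,10} 3  {8,9,10} 1
  4 to go: {3,7,9,10} 6  {6,8,9,10} 1  {7,8,9,10} 4
  5 to go: {3,7,8,9,10} 10  {5,6,8,9,10} 1  {6,7,8,9,10} 5
  6 to go: {3,6,7,8,9,10} 15  {4,5,6,8,9,10} 1  {5,6,7,8,9,10} 6
  7 to go: {2,4,5,6,8,9,10} 1  {3,5,6,7,8,9,10} 21  {4,5,6,7,8,9,10} 7
  8 to go: {0,2,4,5,6,8,9,10} 1  {2,4,5,6,7,8,9,10} 8  {3,4,5,6,7,8,9,10} 28
  9 to go: {0,2,4,5,6,7,8,9,10} 9  {1,3,4,5,6,7,8,9,10} 28  {2,3,4,5,6,7,8,9,10} 36
  if 0:c drops first: 64 orders
  if 1:y drops first: 45 orders
heap linearizations: 109

109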